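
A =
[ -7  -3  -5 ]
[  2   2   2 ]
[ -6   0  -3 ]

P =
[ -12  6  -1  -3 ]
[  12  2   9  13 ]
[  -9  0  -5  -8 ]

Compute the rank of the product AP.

2

First compute AP:
[[ 93, -48,   5,  22],
 [-18,  16,   6,   4],
 [ 99, -36,  21,  42]]
Now row reduce the product.
R2 ← R2 + (6/31)·R1: [0, 208/31, 216/31, 256/31]
R3 ← R3 − (33/31)·R1: [0, 468/31, 486/31, 576/31]
R3 ← R3 − (9/4)·R2: [0, 0, 0, 0]
2 nonzero rows, so rank(AP) = 2.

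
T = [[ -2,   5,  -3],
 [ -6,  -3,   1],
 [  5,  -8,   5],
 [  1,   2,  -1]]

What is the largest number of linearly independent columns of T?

Row reduce to echelon form.
R2 ← R2 − (3)·R1: [0, -18, 10]
R3 ← R3 + (5/2)·R1: [0, 9/2, -5/2]
R4 ← R4 + (1/2)·R1: [0, 9/2, -5/2]
R3 ← R3 + (1/4)·R2: [0, 0, 0]
R4 ← R4 + (1/4)·R2: [0, 0, 0]
Echelon form has 2 nonzero rows, so rank(T) = 2.
The rank gives the maximum number of linearly independent columns: 2.

2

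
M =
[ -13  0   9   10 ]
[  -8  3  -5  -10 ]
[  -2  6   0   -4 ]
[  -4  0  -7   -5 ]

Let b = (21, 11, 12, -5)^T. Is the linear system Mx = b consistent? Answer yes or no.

yes

Row reduce the augmented matrix [M | b].
R2 ← R2 − (8/13)·R1: [0, 3, -137/13, -210/13, -25/13]
R3 ← R3 − (2/13)·R1: [0, 6, -18/13, -72/13, 114/13]
R4 ← R4 − (4/13)·R1: [0, 0, -127/13, -105/13, -149/13]
R3 ← R3 − (2)·R2: [0, 0, 256/13, 348/13, 164/13]
R4 ← R4 + (127/256)·R3: [0, 0, 0, 333/64, -333/64]
The echelon form has 4 nonzero rows, and every pivot lies in the first 4 columns, so rank(M) = rank([M|b]) = 4.
The system is consistent.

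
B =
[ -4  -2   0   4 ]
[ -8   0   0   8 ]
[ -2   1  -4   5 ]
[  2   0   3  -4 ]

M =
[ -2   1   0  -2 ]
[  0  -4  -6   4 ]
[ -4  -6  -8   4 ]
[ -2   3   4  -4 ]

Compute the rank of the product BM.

First compute BM:
[[  0,  16,  28, -16],
 [  0,  16,  32, -16],
 [ 10,  33,  46, -28],
 [ -8, -28, -40,  24]]
Now row reduce the product.
Swap R1 ↔ R3
R4 ← R4 + (4/5)·R1: [0, -8/5, -16/5, 8/5]
R3 ← R3 − R2: [0, 0, -4, 0]
R4 ← R4 + (1/10)·R2: [0, 0, 0, 0]
3 nonzero rows, so rank(BM) = 3.

3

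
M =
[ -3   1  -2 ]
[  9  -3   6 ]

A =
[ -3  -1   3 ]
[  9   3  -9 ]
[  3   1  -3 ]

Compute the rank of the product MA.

First compute MA:
[[ 12,   4, -12],
 [-36, -12,  36]]
Now row reduce the product.
R2 ← R2 + (3)·R1: [0, 0, 0]
1 nonzero row, so rank(MA) = 1.

1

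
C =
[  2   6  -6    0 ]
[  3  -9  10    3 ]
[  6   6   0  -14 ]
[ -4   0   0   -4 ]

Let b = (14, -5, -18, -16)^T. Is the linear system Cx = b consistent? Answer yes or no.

yes

Row reduce the augmented matrix [C | b].
R2 ← R2 − (3/2)·R1: [0, -18, 19, 3, -26]
R3 ← R3 − (3)·R1: [0, -12, 18, -14, -60]
R4 ← R4 + (2)·R1: [0, 12, -12, -4, 12]
R3 ← R3 − (2/3)·R2: [0, 0, 16/3, -16, -128/3]
R4 ← R4 + (2/3)·R2: [0, 0, 2/3, -2, -16/3]
R4 ← R4 − (1/8)·R3: [0, 0, 0, 0, 0]
The echelon form has 3 nonzero rows, and every pivot lies in the first 4 columns, so rank(C) = rank([C|b]) = 3.
The system is consistent.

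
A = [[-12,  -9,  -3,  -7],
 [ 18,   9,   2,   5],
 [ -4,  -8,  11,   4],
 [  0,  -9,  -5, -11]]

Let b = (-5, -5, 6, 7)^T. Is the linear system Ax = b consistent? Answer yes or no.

Row reduce the augmented matrix [A | b].
R2 ← R2 + (3/2)·R1: [0, -9/2, -5/2, -11/2, -25/2]
R3 ← R3 − (1/3)·R1: [0, -5, 12, 19/3, 23/3]
R3 ← R3 − (10/9)·R2: [0, 0, 133/9, 112/9, 194/9]
R4 ← R4 − (2)·R2: [0, 0, 0, 0, 32]
The echelon form has 4 nonzero rows; the last pivot sits in the augmented column, so rank(A) = 3 but rank([A|b]) = 4.
Since the ranks differ, the system is inconsistent.

no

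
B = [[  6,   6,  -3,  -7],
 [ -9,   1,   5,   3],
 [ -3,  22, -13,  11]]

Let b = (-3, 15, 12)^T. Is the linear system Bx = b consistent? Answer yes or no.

yes

Row reduce the augmented matrix [B | b].
R2 ← R2 + (3/2)·R1: [0, 10, 1/2, -15/2, 21/2]
R3 ← R3 + (1/2)·R1: [0, 25, -29/2, 15/2, 21/2]
R3 ← R3 − (5/2)·R2: [0, 0, -63/4, 105/4, -63/4]
The echelon form has 3 nonzero rows, and every pivot lies in the first 4 columns, so rank(B) = rank([B|b]) = 3.
The system is consistent.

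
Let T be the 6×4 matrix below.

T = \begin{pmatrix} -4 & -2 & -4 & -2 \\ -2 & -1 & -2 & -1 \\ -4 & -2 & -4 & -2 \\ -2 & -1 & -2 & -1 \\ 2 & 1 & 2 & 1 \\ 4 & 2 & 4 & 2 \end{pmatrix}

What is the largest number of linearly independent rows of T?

1

Row reduce to echelon form.
R2 ← R2 − (1/2)·R1: [0, 0, 0, 0]
R3 ← R3 − R1: [0, 0, 0, 0]
R4 ← R4 − (1/2)·R1: [0, 0, 0, 0]
R5 ← R5 + (1/2)·R1: [0, 0, 0, 0]
R6 ← R6 + R1: [0, 0, 0, 0]
Echelon form has 1 nonzero row, so rank(T) = 1.
The rank gives the maximum number of linearly independent rows: 1.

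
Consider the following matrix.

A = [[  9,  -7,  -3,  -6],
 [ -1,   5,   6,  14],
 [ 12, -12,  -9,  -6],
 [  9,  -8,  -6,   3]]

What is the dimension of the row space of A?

Row reduce to echelon form.
R2 ← R2 + (1/9)·R1: [0, 38/9, 17/3, 40/3]
R3 ← R3 − (4/3)·R1: [0, -8/3, -5, 2]
R4 ← R4 − R1: [0, -1, -3, 9]
R3 ← R3 + (12/19)·R2: [0, 0, -27/19, 198/19]
R4 ← R4 + (9/38)·R2: [0, 0, -63/38, 231/19]
R4 ← R4 − (7/6)·R3: [0, 0, 0, 0]
Echelon form has 3 nonzero rows, so rank(A) = 3.
The row space has dimension equal to the rank: 3.

3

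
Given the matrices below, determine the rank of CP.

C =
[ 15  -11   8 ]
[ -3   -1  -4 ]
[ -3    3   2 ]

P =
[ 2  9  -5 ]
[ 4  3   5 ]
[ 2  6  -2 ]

First compute CP:
[[  2, 150, -146],
 [-18, -54,  18],
 [ 10,  -6,  26]]
Now row reduce the product.
R2 ← R2 + (9)·R1: [0, 1296, -1296]
R3 ← R3 − (5)·R1: [0, -756, 756]
R3 ← R3 + (7/12)·R2: [0, 0, 0]
2 nonzero rows, so rank(CP) = 2.

2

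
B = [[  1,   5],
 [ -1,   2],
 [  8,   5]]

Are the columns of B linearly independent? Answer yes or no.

yes

Row reduce B to echelon form.
R2 ← R2 + R1: [0, 7]
R3 ← R3 − (8)·R1: [0, -35]
R3 ← R3 + (5)·R2: [0, 0]
2 pivots among 2 columns.
Every column is a pivot column, so the columns are linearly independent.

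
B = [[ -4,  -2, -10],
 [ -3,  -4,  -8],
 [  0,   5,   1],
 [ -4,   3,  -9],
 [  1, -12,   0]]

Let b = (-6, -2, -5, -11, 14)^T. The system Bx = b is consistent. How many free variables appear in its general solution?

1

Row reduce the augmented matrix [B | b].
R2 ← R2 − (3/4)·R1: [0, -5/2, -1/2, 5/2]
R4 ← R4 − R1: [0, 5, 1, -5]
R5 ← R5 + (1/4)·R1: [0, -25/2, -5/2, 25/2]
R3 ← R3 + (2)·R2: [0, 0, 0, 0]
R4 ← R4 + (2)·R2: [0, 0, 0, 0]
R5 ← R5 − (5)·R2: [0, 0, 0, 0]
The echelon form has 2 nonzero rows, and every pivot lies in the first 3 columns, so rank(B) = rank([B|b]) = 2.
The system is consistent.
Free variables = (unknowns) − (rank) = 3 − 2 = 1.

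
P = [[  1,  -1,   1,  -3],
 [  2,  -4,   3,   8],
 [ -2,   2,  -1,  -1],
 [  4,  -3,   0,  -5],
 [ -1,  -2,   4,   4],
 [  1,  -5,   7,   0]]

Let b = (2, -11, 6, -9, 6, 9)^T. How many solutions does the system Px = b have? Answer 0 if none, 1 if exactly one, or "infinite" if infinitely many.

1

Row reduce the augmented matrix [P | b].
R2 ← R2 − (2)·R1: [0, -2, 1, 14, -15]
R3 ← R3 + (2)·R1: [0, 0, 1, -7, 10]
R4 ← R4 − (4)·R1: [0, 1, -4, 7, -17]
R5 ← R5 + R1: [0, -3, 5, 1, 8]
R6 ← R6 − R1: [0, -4, 6, 3, 7]
R4 ← R4 + (1/2)·R2: [0, 0, -7/2, 14, -49/2]
R5 ← R5 − (3/2)·R2: [0, 0, 7/2, -20, 61/2]
R6 ← R6 − (2)·R2: [0, 0, 4, -25, 37]
R4 ← R4 + (7/2)·R3: [0, 0, 0, -21/2, 21/2]
R5 ← R5 − (7/2)·R3: [0, 0, 0, 9/2, -9/2]
R6 ← R6 − (4)·R3: [0, 0, 0, 3, -3]
R5 ← R5 + (3/7)·R4: [0, 0, 0, 0, 0]
R6 ← R6 + (2/7)·R4: [0, 0, 0, 0, 0]
The echelon form has 4 nonzero rows, and every pivot lies in the first 4 columns, so rank(P) = rank([P|b]) = 4.
The system is consistent.
rank = 4 = number of unknowns, so the solution is unique.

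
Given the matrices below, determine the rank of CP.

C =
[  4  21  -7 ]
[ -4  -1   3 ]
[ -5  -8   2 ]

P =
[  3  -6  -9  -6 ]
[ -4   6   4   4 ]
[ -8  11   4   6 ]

2

First compute CP:
[[-16,  25,  20,  18],
 [-32,  51,  44,  38],
 [  1,   4,  21,  10]]
Now row reduce the product.
R2 ← R2 − (2)·R1: [0, 1, 4, 2]
R3 ← R3 + (1/16)·R1: [0, 89/16, 89/4, 89/8]
R3 ← R3 − (89/16)·R2: [0, 0, 0, 0]
2 nonzero rows, so rank(CP) = 2.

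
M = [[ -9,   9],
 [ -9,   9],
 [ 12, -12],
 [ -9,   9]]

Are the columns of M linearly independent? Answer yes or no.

Row reduce M to echelon form.
R2 ← R2 − R1: [0, 0]
R3 ← R3 + (4/3)·R1: [0, 0]
R4 ← R4 − R1: [0, 0]
1 pivot among 2 columns.
Only 1 < 2 pivot columns, so the columns are linearly dependent.

no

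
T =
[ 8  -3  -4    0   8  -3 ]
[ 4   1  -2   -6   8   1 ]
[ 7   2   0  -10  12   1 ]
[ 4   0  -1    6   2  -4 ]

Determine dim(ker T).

2

Row reduce to echelon form.
R2 ← R2 − (1/2)·R1: [0, 5/2, 0, -6, 4, 5/2]
R3 ← R3 − (7/8)·R1: [0, 37/8, 7/2, -10, 5, 29/8]
R4 ← R4 − (1/2)·R1: [0, 3/2, 1, 6, -2, -5/2]
R3 ← R3 − (37/20)·R2: [0, 0, 7/2, 11/10, -12/5, -1]
R4 ← R4 − (3/5)·R2: [0, 0, 1, 48/5, -22/5, -4]
R4 ← R4 − (2/7)·R3: [0, 0, 0, 65/7, -26/7, -26/7]
4 nonzero rows, so rank(T) = 4.
T has 6 columns; by rank–nullity, nullity = 6 − 4 = 2.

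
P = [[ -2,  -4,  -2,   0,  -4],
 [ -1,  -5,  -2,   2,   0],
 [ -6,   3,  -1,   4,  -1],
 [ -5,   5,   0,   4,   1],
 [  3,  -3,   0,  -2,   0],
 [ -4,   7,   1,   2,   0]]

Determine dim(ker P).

2

Row reduce to echelon form.
R2 ← R2 − (1/2)·R1: [0, -3, -1, 2, 2]
R3 ← R3 − (3)·R1: [0, 15, 5, 4, 11]
R4 ← R4 − (5/2)·R1: [0, 15, 5, 4, 11]
R5 ← R5 + (3/2)·R1: [0, -9, -3, -2, -6]
R6 ← R6 − (2)·R1: [0, 15, 5, 2, 8]
R3 ← R3 + (5)·R2: [0, 0, 0, 14, 21]
R4 ← R4 + (5)·R2: [0, 0, 0, 14, 21]
R5 ← R5 − (3)·R2: [0, 0, 0, -8, -12]
R6 ← R6 + (5)·R2: [0, 0, 0, 12, 18]
R4 ← R4 − R3: [0, 0, 0, 0, 0]
R5 ← R5 + (4/7)·R3: [0, 0, 0, 0, 0]
R6 ← R6 − (6/7)·R3: [0, 0, 0, 0, 0]
3 nonzero rows, so rank(P) = 3.
P has 5 columns; by rank–nullity, nullity = 5 − 3 = 2.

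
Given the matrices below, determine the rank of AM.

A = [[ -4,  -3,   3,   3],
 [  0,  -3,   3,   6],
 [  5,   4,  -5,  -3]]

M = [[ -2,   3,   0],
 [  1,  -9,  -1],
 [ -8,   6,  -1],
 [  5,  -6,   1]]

3

First compute AM:
[[ -4,  15,   3],
 [  3,   9,   6],
 [ 19, -33,  -2]]
Now row reduce the product.
R2 ← R2 + (3/4)·R1: [0, 81/4, 33/4]
R3 ← R3 + (19/4)·R1: [0, 153/4, 49/4]
R3 ← R3 − (17/9)·R2: [0, 0, -10/3]
3 nonzero rows, so rank(AM) = 3.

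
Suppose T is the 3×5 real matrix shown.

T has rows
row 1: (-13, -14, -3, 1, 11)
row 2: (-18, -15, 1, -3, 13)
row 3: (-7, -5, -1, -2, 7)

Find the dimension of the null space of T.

2

Row reduce to echelon form.
R2 ← R2 − (18/13)·R1: [0, 57/13, 67/13, -57/13, -29/13]
R3 ← R3 − (7/13)·R1: [0, 33/13, 8/13, -33/13, 14/13]
R3 ← R3 − (11/19)·R2: [0, 0, -45/19, 0, 45/19]
3 nonzero rows, so rank(T) = 3.
T has 5 columns; by rank–nullity, nullity = 5 − 3 = 2.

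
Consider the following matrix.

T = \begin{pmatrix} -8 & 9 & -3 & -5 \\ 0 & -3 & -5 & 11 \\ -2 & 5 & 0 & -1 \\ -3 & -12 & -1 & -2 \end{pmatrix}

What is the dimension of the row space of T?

Row reduce to echelon form.
R3 ← R3 − (1/4)·R1: [0, 11/4, 3/4, 1/4]
R4 ← R4 − (3/8)·R1: [0, -123/8, 1/8, -1/8]
R3 ← R3 + (11/12)·R2: [0, 0, -23/6, 31/3]
R4 ← R4 − (41/8)·R2: [0, 0, 103/4, -113/2]
R4 ← R4 + (309/46)·R3: [0, 0, 0, 297/23]
Echelon form has 4 nonzero rows, so rank(T) = 4.
The row space has dimension equal to the rank: 4.

4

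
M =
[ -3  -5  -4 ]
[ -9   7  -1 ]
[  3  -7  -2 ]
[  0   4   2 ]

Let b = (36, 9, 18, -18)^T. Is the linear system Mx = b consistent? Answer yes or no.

yes

Row reduce the augmented matrix [M | b].
R2 ← R2 − (3)·R1: [0, 22, 11, -99]
R3 ← R3 + R1: [0, -12, -6, 54]
R3 ← R3 + (6/11)·R2: [0, 0, 0, 0]
R4 ← R4 − (2/11)·R2: [0, 0, 0, 0]
The echelon form has 2 nonzero rows, and every pivot lies in the first 3 columns, so rank(M) = rank([M|b]) = 2.
The system is consistent.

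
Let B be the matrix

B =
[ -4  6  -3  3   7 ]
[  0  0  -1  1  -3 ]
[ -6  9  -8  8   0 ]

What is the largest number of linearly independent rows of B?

2

Row reduce to echelon form.
R3 ← R3 − (3/2)·R1: [0, 0, -7/2, 7/2, -21/2]
R3 ← R3 − (7/2)·R2: [0, 0, 0, 0, 0]
Echelon form has 2 nonzero rows, so rank(B) = 2.
The rank gives the maximum number of linearly independent rows: 2.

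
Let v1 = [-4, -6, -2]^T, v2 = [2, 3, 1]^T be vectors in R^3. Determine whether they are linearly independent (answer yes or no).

Form the matrix with these vectors as rows and row reduce.
R2 ← R2 + (1/2)·R1: [0, 0, 0]
1 nonzero row, so the 2 vectors span a space of dimension 1.
Since 1 < 2, the vectors are linearly dependent.

no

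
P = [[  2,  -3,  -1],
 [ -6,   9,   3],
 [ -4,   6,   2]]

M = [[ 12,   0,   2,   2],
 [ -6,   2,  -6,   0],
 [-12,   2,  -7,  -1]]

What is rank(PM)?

1

First compute PM:
[[ 54,  -8,  29,   5],
 [-162,  24, -87, -15],
 [-108,  16, -58, -10]]
Now row reduce the product.
R2 ← R2 + (3)·R1: [0, 0, 0, 0]
R3 ← R3 + (2)·R1: [0, 0, 0, 0]
1 nonzero row, so rank(PM) = 1.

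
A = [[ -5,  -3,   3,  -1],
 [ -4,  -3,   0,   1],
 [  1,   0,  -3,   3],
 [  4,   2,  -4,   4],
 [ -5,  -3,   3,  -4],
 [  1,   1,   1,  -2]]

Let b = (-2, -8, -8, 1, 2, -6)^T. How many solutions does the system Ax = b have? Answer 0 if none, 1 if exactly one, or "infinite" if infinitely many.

Row reduce the augmented matrix [A | b].
R2 ← R2 − (4/5)·R1: [0, -3/5, -12/5, 9/5, -32/5]
R3 ← R3 + (1/5)·R1: [0, -3/5, -12/5, 14/5, -42/5]
R4 ← R4 + (4/5)·R1: [0, -2/5, -8/5, 16/5, -3/5]
R5 ← R5 − R1: [0, 0, 0, -3, 4]
R6 ← R6 + (1/5)·R1: [0, 2/5, 8/5, -11/5, -32/5]
R3 ← R3 − R2: [0, 0, 0, 1, -2]
R4 ← R4 − (2/3)·R2: [0, 0, 0, 2, 11/3]
R6 ← R6 + (2/3)·R2: [0, 0, 0, -1, -32/3]
R4 ← R4 − (2)·R3: [0, 0, 0, 0, 23/3]
R5 ← R5 + (3)·R3: [0, 0, 0, 0, -2]
R6 ← R6 + R3: [0, 0, 0, 0, -38/3]
R5 ← R5 + (6/23)·R4: [0, 0, 0, 0, 0]
R6 ← R6 + (38/23)·R4: [0, 0, 0, 0, 0]
The echelon form has 4 nonzero rows; the last pivot sits in the augmented column, so rank(A) = 3 but rank([A|b]) = 4.
Since the ranks differ, the system is inconsistent.
It has no solutions.

0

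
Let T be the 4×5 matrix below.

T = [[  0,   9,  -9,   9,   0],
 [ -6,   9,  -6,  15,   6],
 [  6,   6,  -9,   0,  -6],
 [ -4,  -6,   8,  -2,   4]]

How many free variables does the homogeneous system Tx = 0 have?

Row reduce to echelon form.
Swap R1 ↔ R2
R3 ← R3 + R1: [0, 15, -15, 15, 0]
R4 ← R4 − (2/3)·R1: [0, -12, 12, -12, 0]
R3 ← R3 − (5/3)·R2: [0, 0, 0, 0, 0]
R4 ← R4 + (4/3)·R2: [0, 0, 0, 0, 0]
2 nonzero rows, so rank(T) = 2.
T has 5 columns; by rank–nullity, nullity = 5 − 2 = 3.

3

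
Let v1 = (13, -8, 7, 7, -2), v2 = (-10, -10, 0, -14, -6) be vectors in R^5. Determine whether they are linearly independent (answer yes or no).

Form the matrix with these vectors as rows and row reduce.
R2 ← R2 + (10/13)·R1: [0, -210/13, 70/13, -112/13, -98/13]
2 nonzero rows, so the 2 vectors span a space of dimension 2.
Since 2 = 2, the vectors are linearly independent.

yes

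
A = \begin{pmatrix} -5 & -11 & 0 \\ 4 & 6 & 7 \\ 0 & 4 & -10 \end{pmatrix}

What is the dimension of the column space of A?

2

Row reduce to echelon form.
R2 ← R2 + (4/5)·R1: [0, -14/5, 7]
R3 ← R3 + (10/7)·R2: [0, 0, 0]
Echelon form has 2 nonzero rows, so rank(A) = 2.
The column space has dimension equal to the rank: 2.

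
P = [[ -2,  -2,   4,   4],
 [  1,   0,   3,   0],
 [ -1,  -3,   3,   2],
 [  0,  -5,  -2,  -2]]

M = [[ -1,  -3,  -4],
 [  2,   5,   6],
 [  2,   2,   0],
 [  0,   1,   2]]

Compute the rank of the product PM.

2

First compute PM:
[[  6,   8,   4],
 [  5,   3,  -4],
 [  1,  -4, -10],
 [-14, -31, -34]]
Now row reduce the product.
R2 ← R2 − (5/6)·R1: [0, -11/3, -22/3]
R3 ← R3 − (1/6)·R1: [0, -16/3, -32/3]
R4 ← R4 + (7/3)·R1: [0, -37/3, -74/3]
R3 ← R3 − (16/11)·R2: [0, 0, 0]
R4 ← R4 − (37/11)·R2: [0, 0, 0]
2 nonzero rows, so rank(PM) = 2.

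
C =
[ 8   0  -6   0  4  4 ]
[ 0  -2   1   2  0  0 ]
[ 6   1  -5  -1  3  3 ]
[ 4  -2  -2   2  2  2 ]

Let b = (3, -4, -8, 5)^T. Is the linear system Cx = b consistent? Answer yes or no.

Row reduce the augmented matrix [C | b].
R3 ← R3 − (3/4)·R1: [0, 1, -1/2, -1, 0, 0, -41/4]
R4 ← R4 − (1/2)·R1: [0, -2, 1, 2, 0, 0, 7/2]
R3 ← R3 + (1/2)·R2: [0, 0, 0, 0, 0, 0, -49/4]
R4 ← R4 − R2: [0, 0, 0, 0, 0, 0, 15/2]
R4 ← R4 + (30/49)·R3: [0, 0, 0, 0, 0, 0, 0]
The echelon form has 3 nonzero rows; the last pivot sits in the augmented column, so rank(C) = 2 but rank([C|b]) = 3.
Since the ranks differ, the system is inconsistent.

no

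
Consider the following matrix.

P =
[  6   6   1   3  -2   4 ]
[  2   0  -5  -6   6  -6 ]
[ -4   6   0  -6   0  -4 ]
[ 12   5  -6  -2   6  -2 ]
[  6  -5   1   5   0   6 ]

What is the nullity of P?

Row reduce to echelon form.
R2 ← R2 − (1/3)·R1: [0, -2, -16/3, -7, 20/3, -22/3]
R3 ← R3 + (2/3)·R1: [0, 10, 2/3, -4, -4/3, -4/3]
R4 ← R4 − (2)·R1: [0, -7, -8, -8, 10, -10]
R5 ← R5 − R1: [0, -11, 0, 2, 2, 2]
R3 ← R3 + (5)·R2: [0, 0, -26, -39, 32, -38]
R4 ← R4 − (7/2)·R2: [0, 0, 32/3, 33/2, -40/3, 47/3]
R5 ← R5 − (11/2)·R2: [0, 0, 88/3, 81/2, -104/3, 127/3]
R4 ← R4 + (16/39)·R3: [0, 0, 0, 1/2, -8/39, 1/13]
R5 ← R5 + (44/39)·R3: [0, 0, 0, -7/2, 56/39, -7/13]
R5 ← R5 + (7)·R4: [0, 0, 0, 0, 0, 0]
4 nonzero rows, so rank(P) = 4.
P has 6 columns; by rank–nullity, nullity = 6 − 4 = 2.

2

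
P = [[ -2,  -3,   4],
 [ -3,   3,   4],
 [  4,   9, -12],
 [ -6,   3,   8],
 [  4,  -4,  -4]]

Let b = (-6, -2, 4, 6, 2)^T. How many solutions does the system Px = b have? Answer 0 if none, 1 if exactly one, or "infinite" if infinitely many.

Row reduce the augmented matrix [P | b].
R2 ← R2 − (3/2)·R1: [0, 15/2, -2, 7]
R3 ← R3 + (2)·R1: [0, 3, -4, -8]
R4 ← R4 − (3)·R1: [0, 12, -4, 24]
R5 ← R5 + (2)·R1: [0, -10, 4, -10]
R3 ← R3 − (2/5)·R2: [0, 0, -16/5, -54/5]
R4 ← R4 − (8/5)·R2: [0, 0, -4/5, 64/5]
R5 ← R5 + (4/3)·R2: [0, 0, 4/3, -2/3]
R4 ← R4 − (1/4)·R3: [0, 0, 0, 31/2]
R5 ← R5 + (5/12)·R3: [0, 0, 0, -31/6]
R5 ← R5 + (1/3)·R4: [0, 0, 0, 0]
The echelon form has 4 nonzero rows; the last pivot sits in the augmented column, so rank(P) = 3 but rank([P|b]) = 4.
Since the ranks differ, the system is inconsistent.
It has no solutions.

0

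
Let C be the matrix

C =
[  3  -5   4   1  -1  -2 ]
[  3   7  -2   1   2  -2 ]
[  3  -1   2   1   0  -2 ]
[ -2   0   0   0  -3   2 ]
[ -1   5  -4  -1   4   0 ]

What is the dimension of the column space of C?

Row reduce to echelon form.
R2 ← R2 − R1: [0, 12, -6, 0, 3, 0]
R3 ← R3 − R1: [0, 4, -2, 0, 1, 0]
R4 ← R4 + (2/3)·R1: [0, -10/3, 8/3, 2/3, -11/3, 2/3]
R5 ← R5 + (1/3)·R1: [0, 10/3, -8/3, -2/3, 11/3, -2/3]
R3 ← R3 − (1/3)·R2: [0, 0, 0, 0, 0, 0]
R4 ← R4 + (5/18)·R2: [0, 0, 1, 2/3, -17/6, 2/3]
R5 ← R5 − (5/18)·R2: [0, 0, -1, -2/3, 17/6, -2/3]
Swap R3 ↔ R4
R5 ← R5 + R3: [0, 0, 0, 0, 0, 0]
Echelon form has 3 nonzero rows, so rank(C) = 3.
The column space has dimension equal to the rank: 3.

3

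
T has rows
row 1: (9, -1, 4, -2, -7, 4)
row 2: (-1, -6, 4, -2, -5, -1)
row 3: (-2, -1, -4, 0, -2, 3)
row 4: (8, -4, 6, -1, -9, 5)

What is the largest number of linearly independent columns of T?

Row reduce to echelon form.
R2 ← R2 + (1/9)·R1: [0, -55/9, 40/9, -20/9, -52/9, -5/9]
R3 ← R3 + (2/9)·R1: [0, -11/9, -28/9, -4/9, -32/9, 35/9]
R4 ← R4 − (8/9)·R1: [0, -28/9, 22/9, 7/9, -25/9, 13/9]
R3 ← R3 − (1/5)·R2: [0, 0, -4, 0, -12/5, 4]
R4 ← R4 − (28/55)·R2: [0, 0, 2/11, 21/11, 9/55, 19/11]
R4 ← R4 + (1/22)·R3: [0, 0, 0, 21/11, 3/55, 21/11]
Echelon form has 4 nonzero rows, so rank(T) = 4.
The rank gives the maximum number of linearly independent columns: 4.

4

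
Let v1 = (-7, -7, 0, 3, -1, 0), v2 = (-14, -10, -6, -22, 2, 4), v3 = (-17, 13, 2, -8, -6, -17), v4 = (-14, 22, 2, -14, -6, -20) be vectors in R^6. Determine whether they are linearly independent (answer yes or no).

Form the matrix with these vectors as rows and row reduce.
R2 ← R2 − (2)·R1: [0, 4, -6, -28, 4, 4]
R3 ← R3 − (17/7)·R1: [0, 30, 2, -107/7, -25/7, -17]
R4 ← R4 − (2)·R1: [0, 36, 2, -20, -4, -20]
R3 ← R3 − (15/2)·R2: [0, 0, 47, 1363/7, -235/7, -47]
R4 ← R4 − (9)·R2: [0, 0, 56, 232, -40, -56]
R4 ← R4 − (56/47)·R3: [0, 0, 0, 0, 0, 0]
3 nonzero rows, so the 4 vectors span a space of dimension 3.
Since 3 < 4, the vectors are linearly dependent.

no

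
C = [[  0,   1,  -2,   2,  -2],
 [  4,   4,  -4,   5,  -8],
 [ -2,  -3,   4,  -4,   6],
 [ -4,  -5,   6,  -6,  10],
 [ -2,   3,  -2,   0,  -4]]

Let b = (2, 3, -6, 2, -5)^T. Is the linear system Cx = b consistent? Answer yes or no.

Row reduce the augmented matrix [C | b].
Swap R1 ↔ R2
R3 ← R3 + (1/2)·R1: [0, -1, 2, -3/2, 2, -9/2]
R4 ← R4 + R1: [0, -1, 2, -1, 2, 5]
R5 ← R5 + (1/2)·R1: [0, 5, -4, 5/2, -8, -7/2]
R3 ← R3 + R2: [0, 0, 0, 1/2, 0, -5/2]
R4 ← R4 + R2: [0, 0, 0, 1, 0, 7]
R5 ← R5 − (5)·R2: [0, 0, 6, -15/2, 2, -27/2]
Swap R3 ↔ R5
R5 ← R5 − (1/2)·R4: [0, 0, 0, 0, 0, -6]
The echelon form has 5 nonzero rows; the last pivot sits in the augmented column, so rank(C) = 4 but rank([C|b]) = 5.
Since the ranks differ, the system is inconsistent.

no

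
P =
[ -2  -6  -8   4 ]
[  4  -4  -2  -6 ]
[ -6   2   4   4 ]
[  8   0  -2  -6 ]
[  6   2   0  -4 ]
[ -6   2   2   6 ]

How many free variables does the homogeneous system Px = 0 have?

1

Row reduce to echelon form.
R2 ← R2 + (2)·R1: [0, -16, -18, 2]
R3 ← R3 − (3)·R1: [0, 20, 28, -8]
R4 ← R4 + (4)·R1: [0, -24, -34, 10]
R5 ← R5 + (3)·R1: [0, -16, -24, 8]
R6 ← R6 − (3)·R1: [0, 20, 26, -6]
R3 ← R3 + (5/4)·R2: [0, 0, 11/2, -11/2]
R4 ← R4 − (3/2)·R2: [0, 0, -7, 7]
R5 ← R5 − R2: [0, 0, -6, 6]
R6 ← R6 + (5/4)·R2: [0, 0, 7/2, -7/2]
R4 ← R4 + (14/11)·R3: [0, 0, 0, 0]
R5 ← R5 + (12/11)·R3: [0, 0, 0, 0]
R6 ← R6 − (7/11)·R3: [0, 0, 0, 0]
3 nonzero rows, so rank(P) = 3.
P has 4 columns; by rank–nullity, nullity = 4 − 3 = 1.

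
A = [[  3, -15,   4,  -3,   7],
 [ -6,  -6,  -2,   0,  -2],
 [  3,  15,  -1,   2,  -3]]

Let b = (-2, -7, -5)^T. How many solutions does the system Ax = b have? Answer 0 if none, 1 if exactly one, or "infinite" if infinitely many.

0

Row reduce the augmented matrix [A | b].
R2 ← R2 + (2)·R1: [0, -36, 6, -6, 12, -11]
R3 ← R3 − R1: [0, 30, -5, 5, -10, -3]
R3 ← R3 + (5/6)·R2: [0, 0, 0, 0, 0, -73/6]
The echelon form has 3 nonzero rows; the last pivot sits in the augmented column, so rank(A) = 2 but rank([A|b]) = 3.
Since the ranks differ, the system is inconsistent.
It has no solutions.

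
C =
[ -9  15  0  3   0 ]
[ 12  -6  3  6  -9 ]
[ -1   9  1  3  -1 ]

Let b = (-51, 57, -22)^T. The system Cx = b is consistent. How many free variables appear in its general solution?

Row reduce the augmented matrix [C | b].
R2 ← R2 + (4/3)·R1: [0, 14, 3, 10, -9, -11]
R3 ← R3 − (1/9)·R1: [0, 22/3, 1, 8/3, -1, -49/3]
R3 ← R3 − (11/21)·R2: [0, 0, -4/7, -18/7, 26/7, -74/7]
The echelon form has 3 nonzero rows, and every pivot lies in the first 5 columns, so rank(C) = rank([C|b]) = 3.
The system is consistent.
Free variables = (unknowns) − (rank) = 5 − 3 = 2.

2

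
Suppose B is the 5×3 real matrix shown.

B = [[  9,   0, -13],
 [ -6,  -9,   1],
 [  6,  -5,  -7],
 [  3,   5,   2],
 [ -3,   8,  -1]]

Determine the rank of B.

3

Row reduce to echelon form.
R2 ← R2 + (2/3)·R1: [0, -9, -23/3]
R3 ← R3 − (2/3)·R1: [0, -5, 5/3]
R4 ← R4 − (1/3)·R1: [0, 5, 19/3]
R5 ← R5 + (1/3)·R1: [0, 8, -16/3]
R3 ← R3 − (5/9)·R2: [0, 0, 160/27]
R4 ← R4 + (5/9)·R2: [0, 0, 56/27]
R5 ← R5 + (8/9)·R2: [0, 0, -328/27]
R4 ← R4 − (7/20)·R3: [0, 0, 0]
R5 ← R5 + (41/20)·R3: [0, 0, 0]
Echelon form has 3 nonzero rows, so rank(B) = 3.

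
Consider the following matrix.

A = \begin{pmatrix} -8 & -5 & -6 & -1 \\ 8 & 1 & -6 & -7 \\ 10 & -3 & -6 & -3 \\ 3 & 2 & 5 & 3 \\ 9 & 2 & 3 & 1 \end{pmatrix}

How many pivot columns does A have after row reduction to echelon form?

Row reduce to echelon form.
R2 ← R2 + R1: [0, -4, -12, -8]
R3 ← R3 + (5/4)·R1: [0, -37/4, -27/2, -17/4]
R4 ← R4 + (3/8)·R1: [0, 1/8, 11/4, 21/8]
R5 ← R5 + (9/8)·R1: [0, -29/8, -15/4, -1/8]
R3 ← R3 − (37/16)·R2: [0, 0, 57/4, 57/4]
R4 ← R4 + (1/32)·R2: [0, 0, 19/8, 19/8]
R5 ← R5 − (29/32)·R2: [0, 0, 57/8, 57/8]
R4 ← R4 − (1/6)·R3: [0, 0, 0, 0]
R5 ← R5 − (1/2)·R3: [0, 0, 0, 0]
Echelon form has 3 nonzero rows, so rank(A) = 3.
Each nonzero row contributes one pivot column: 3 pivot columns.

3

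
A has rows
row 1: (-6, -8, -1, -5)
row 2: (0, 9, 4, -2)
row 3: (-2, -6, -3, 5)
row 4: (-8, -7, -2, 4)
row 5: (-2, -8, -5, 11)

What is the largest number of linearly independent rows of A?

Row reduce to echelon form.
R3 ← R3 − (1/3)·R1: [0, -10/3, -8/3, 20/3]
R4 ← R4 − (4/3)·R1: [0, 11/3, -2/3, 32/3]
R5 ← R5 − (1/3)·R1: [0, -16/3, -14/3, 38/3]
R3 ← R3 + (10/27)·R2: [0, 0, -32/27, 160/27]
R4 ← R4 − (11/27)·R2: [0, 0, -62/27, 310/27]
R5 ← R5 + (16/27)·R2: [0, 0, -62/27, 310/27]
R4 ← R4 − (31/16)·R3: [0, 0, 0, 0]
R5 ← R5 − (31/16)·R3: [0, 0, 0, 0]
Echelon form has 3 nonzero rows, so rank(A) = 3.
The rank gives the maximum number of linearly independent rows: 3.

3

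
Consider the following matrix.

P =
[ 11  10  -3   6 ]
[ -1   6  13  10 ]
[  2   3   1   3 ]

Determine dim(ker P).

1

Row reduce to echelon form.
R2 ← R2 + (1/11)·R1: [0, 76/11, 140/11, 116/11]
R3 ← R3 − (2/11)·R1: [0, 13/11, 17/11, 21/11]
R3 ← R3 − (13/76)·R2: [0, 0, -12/19, 2/19]
3 nonzero rows, so rank(P) = 3.
P has 4 columns; by rank–nullity, nullity = 4 − 3 = 1.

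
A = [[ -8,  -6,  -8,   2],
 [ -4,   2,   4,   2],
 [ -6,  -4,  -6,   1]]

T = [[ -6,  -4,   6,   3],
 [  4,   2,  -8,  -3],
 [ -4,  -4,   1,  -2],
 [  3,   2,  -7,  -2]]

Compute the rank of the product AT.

3

First compute AT:
[[ 62,  56, -22,   6],
 [ 22,   8, -50, -30],
 [ 47,  42, -17,   4]]
Now row reduce the product.
R2 ← R2 − (11/31)·R1: [0, -368/31, -1308/31, -996/31]
R3 ← R3 − (47/62)·R1: [0, -14/31, -10/31, -17/31]
R3 ← R3 − (7/184)·R2: [0, 0, 59/46, 31/46]
3 nonzero rows, so rank(AT) = 3.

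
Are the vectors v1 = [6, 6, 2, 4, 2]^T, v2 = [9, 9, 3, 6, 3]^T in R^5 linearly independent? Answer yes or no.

no

Form the matrix with these vectors as rows and row reduce.
R2 ← R2 − (3/2)·R1: [0, 0, 0, 0, 0]
1 nonzero row, so the 2 vectors span a space of dimension 1.
Since 1 < 2, the vectors are linearly dependent.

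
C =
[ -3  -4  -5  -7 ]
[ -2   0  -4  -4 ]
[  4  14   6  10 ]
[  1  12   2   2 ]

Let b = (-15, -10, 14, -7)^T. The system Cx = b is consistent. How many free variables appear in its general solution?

1

Row reduce the augmented matrix [C | b].
R2 ← R2 − (2/3)·R1: [0, 8/3, -2/3, 2/3, 0]
R3 ← R3 + (4/3)·R1: [0, 26/3, -2/3, 2/3, -6]
R4 ← R4 + (1/3)·R1: [0, 32/3, 1/3, -1/3, -12]
R3 ← R3 − (13/4)·R2: [0, 0, 3/2, -3/2, -6]
R4 ← R4 − (4)·R2: [0, 0, 3, -3, -12]
R4 ← R4 − (2)·R3: [0, 0, 0, 0, 0]
The echelon form has 3 nonzero rows, and every pivot lies in the first 4 columns, so rank(C) = rank([C|b]) = 3.
The system is consistent.
Free variables = (unknowns) − (rank) = 4 − 3 = 1.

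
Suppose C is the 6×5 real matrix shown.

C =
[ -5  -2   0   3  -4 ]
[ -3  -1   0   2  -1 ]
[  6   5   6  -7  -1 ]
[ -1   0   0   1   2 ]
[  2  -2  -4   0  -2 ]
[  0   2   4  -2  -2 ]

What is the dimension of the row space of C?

Row reduce to echelon form.
R2 ← R2 − (3/5)·R1: [0, 1/5, 0, 1/5, 7/5]
R3 ← R3 + (6/5)·R1: [0, 13/5, 6, -17/5, -29/5]
R4 ← R4 − (1/5)·R1: [0, 2/5, 0, 2/5, 14/5]
R5 ← R5 + (2/5)·R1: [0, -14/5, -4, 6/5, -18/5]
R3 ← R3 − (13)·R2: [0, 0, 6, -6, -24]
R4 ← R4 − (2)·R2: [0, 0, 0, 0, 0]
R5 ← R5 + (14)·R2: [0, 0, -4, 4, 16]
R6 ← R6 − (10)·R2: [0, 0, 4, -4, -16]
R5 ← R5 + (2/3)·R3: [0, 0, 0, 0, 0]
R6 ← R6 − (2/3)·R3: [0, 0, 0, 0, 0]
Echelon form has 3 nonzero rows, so rank(C) = 3.
The row space has dimension equal to the rank: 3.

3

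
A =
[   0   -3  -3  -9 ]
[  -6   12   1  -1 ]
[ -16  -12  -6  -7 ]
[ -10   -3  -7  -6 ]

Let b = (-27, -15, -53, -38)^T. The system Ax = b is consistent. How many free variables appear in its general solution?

Row reduce the augmented matrix [A | b].
Swap R1 ↔ R2
R3 ← R3 − (8/3)·R1: [0, -44, -26/3, -13/3, -13]
R4 ← R4 − (5/3)·R1: [0, -23, -26/3, -13/3, -13]
R3 ← R3 − (44/3)·R2: [0, 0, 106/3, 383/3, 383]
R4 ← R4 − (23/3)·R2: [0, 0, 43/3, 194/3, 194]
R4 ← R4 − (43/106)·R3: [0, 0, 0, 1365/106, 4095/106]
The echelon form has 4 nonzero rows, and every pivot lies in the first 4 columns, so rank(A) = rank([A|b]) = 4.
The system is consistent.
Free variables = (unknowns) − (rank) = 4 − 4 = 0.

0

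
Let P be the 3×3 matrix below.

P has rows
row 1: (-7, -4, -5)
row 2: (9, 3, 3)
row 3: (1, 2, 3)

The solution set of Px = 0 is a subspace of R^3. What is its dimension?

Row reduce to echelon form.
R2 ← R2 + (9/7)·R1: [0, -15/7, -24/7]
R3 ← R3 + (1/7)·R1: [0, 10/7, 16/7]
R3 ← R3 + (2/3)·R2: [0, 0, 0]
2 nonzero rows, so rank(P) = 2.
P has 3 columns; by rank–nullity, nullity = 3 − 2 = 1.

1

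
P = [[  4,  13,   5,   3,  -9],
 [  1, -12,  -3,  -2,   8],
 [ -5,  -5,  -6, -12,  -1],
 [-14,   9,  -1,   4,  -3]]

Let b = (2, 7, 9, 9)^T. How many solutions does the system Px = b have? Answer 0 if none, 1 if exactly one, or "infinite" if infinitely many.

0

Row reduce the augmented matrix [P | b].
R2 ← R2 − (1/4)·R1: [0, -61/4, -17/4, -11/4, 41/4, 13/2]
R3 ← R3 + (5/4)·R1: [0, 45/4, 1/4, -33/4, -49/4, 23/2]
R4 ← R4 + (7/2)·R1: [0, 109/2, 33/2, 29/2, -69/2, 16]
R3 ← R3 + (45/61)·R2: [0, 0, -176/61, -627/61, -286/61, 994/61]
R4 ← R4 + (218/61)·R2: [0, 0, 80/61, 285/61, 130/61, 2393/61]
R4 ← R4 + (5/11)·R3: [0, 0, 0, 0, 0, 513/11]
The echelon form has 4 nonzero rows; the last pivot sits in the augmented column, so rank(P) = 3 but rank([P|b]) = 4.
Since the ranks differ, the system is inconsistent.
It has no solutions.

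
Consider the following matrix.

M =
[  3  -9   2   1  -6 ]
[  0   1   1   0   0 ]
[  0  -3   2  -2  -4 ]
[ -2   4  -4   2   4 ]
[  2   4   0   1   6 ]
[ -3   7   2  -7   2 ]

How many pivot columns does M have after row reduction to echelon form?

Row reduce to echelon form.
R4 ← R4 + (2/3)·R1: [0, -2, -8/3, 8/3, 0]
R5 ← R5 − (2/3)·R1: [0, 10, -4/3, 1/3, 10]
R6 ← R6 + R1: [0, -2, 4, -6, -4]
R3 ← R3 + (3)·R2: [0, 0, 5, -2, -4]
R4 ← R4 + (2)·R2: [0, 0, -2/3, 8/3, 0]
R5 ← R5 − (10)·R2: [0, 0, -34/3, 1/3, 10]
R6 ← R6 + (2)·R2: [0, 0, 6, -6, -4]
R4 ← R4 + (2/15)·R3: [0, 0, 0, 12/5, -8/15]
R5 ← R5 + (34/15)·R3: [0, 0, 0, -21/5, 14/15]
R6 ← R6 − (6/5)·R3: [0, 0, 0, -18/5, 4/5]
R5 ← R5 + (7/4)·R4: [0, 0, 0, 0, 0]
R6 ← R6 + (3/2)·R4: [0, 0, 0, 0, 0]
Echelon form has 4 nonzero rows, so rank(M) = 4.
Each nonzero row contributes one pivot column: 4 pivot columns.

4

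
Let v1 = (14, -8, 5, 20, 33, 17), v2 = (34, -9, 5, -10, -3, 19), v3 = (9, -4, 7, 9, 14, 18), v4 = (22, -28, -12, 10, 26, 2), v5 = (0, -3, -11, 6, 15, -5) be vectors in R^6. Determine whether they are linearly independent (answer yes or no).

Form the matrix with these vectors as rows and row reduce.
R2 ← R2 − (17/7)·R1: [0, 73/7, -50/7, -410/7, -582/7, -156/7]
R3 ← R3 − (9/14)·R1: [0, 8/7, 53/14, -27/7, -101/14, 99/14]
R4 ← R4 − (11/7)·R1: [0, -108/7, -139/7, -150/7, -181/7, -173/7]
R3 ← R3 − (8/73)·R2: [0, 0, 667/146, 187/73, 277/146, 1389/146]
R4 ← R4 + (108/73)·R2: [0, 0, -2221/73, -7890/73, -10867/73, -4211/73]
R5 ← R5 + (21/73)·R2: [0, 0, -953/73, -792/73, -651/73, -833/73]
R4 ← R4 + (4442/667)·R3: [0, 0, 0, -60712/667, -90864/667, 3784/667]
R5 ← R5 + (1906/667)·R3: [0, 0, 0, -2354/667, -2332/667, 10522/667]
R5 ← R5 − (1177/30356)·R4: [0, 0, 0, 0, 13552/7589, 118048/7589]
5 nonzero rows, so the 5 vectors span a space of dimension 5.
Since 5 = 5, the vectors are linearly independent.

yes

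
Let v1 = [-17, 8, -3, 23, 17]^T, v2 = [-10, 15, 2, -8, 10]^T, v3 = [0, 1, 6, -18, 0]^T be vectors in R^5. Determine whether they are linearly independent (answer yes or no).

yes

Form the matrix with these vectors as rows and row reduce.
R2 ← R2 − (10/17)·R1: [0, 175/17, 64/17, -366/17, 0]
R3 ← R3 − (17/175)·R2: [0, 0, 986/175, -2784/175, 0]
3 nonzero rows, so the 3 vectors span a space of dimension 3.
Since 3 = 3, the vectors are linearly independent.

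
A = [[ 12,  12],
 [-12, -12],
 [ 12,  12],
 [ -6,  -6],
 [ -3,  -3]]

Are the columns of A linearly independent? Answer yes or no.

no

Row reduce A to echelon form.
R2 ← R2 + R1: [0, 0]
R3 ← R3 − R1: [0, 0]
R4 ← R4 + (1/2)·R1: [0, 0]
R5 ← R5 + (1/4)·R1: [0, 0]
1 pivot among 2 columns.
Only 1 < 2 pivot columns, so the columns are linearly dependent.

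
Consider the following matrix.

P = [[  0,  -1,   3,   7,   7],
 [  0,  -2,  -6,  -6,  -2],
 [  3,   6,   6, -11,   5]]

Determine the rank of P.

3

Row reduce to echelon form.
Swap R1 ↔ R3
R3 ← R3 − (1/2)·R2: [0, 0, 6, 10, 8]
Echelon form has 3 nonzero rows, so rank(P) = 3.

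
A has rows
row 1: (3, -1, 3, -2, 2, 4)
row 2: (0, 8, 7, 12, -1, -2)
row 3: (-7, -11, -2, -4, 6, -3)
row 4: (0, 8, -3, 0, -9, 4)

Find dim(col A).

Row reduce to echelon form.
R3 ← R3 + (7/3)·R1: [0, -40/3, 5, -26/3, 32/3, 19/3]
R3 ← R3 + (5/3)·R2: [0, 0, 50/3, 34/3, 9, 3]
R4 ← R4 − R2: [0, 0, -10, -12, -8, 6]
R4 ← R4 + (3/5)·R3: [0, 0, 0, -26/5, -13/5, 39/5]
Echelon form has 4 nonzero rows, so rank(A) = 4.
The column space has dimension equal to the rank: 4.

4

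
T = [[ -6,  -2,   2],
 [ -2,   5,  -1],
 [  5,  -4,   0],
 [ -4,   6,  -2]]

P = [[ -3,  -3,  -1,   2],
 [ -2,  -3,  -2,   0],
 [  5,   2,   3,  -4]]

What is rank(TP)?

3

First compute TP:
[[ 32,  28,  16, -20],
 [ -9, -11, -11,   0],
 [ -7,  -3,   3,  10],
 [-10, -10, -14,   0]]
Now row reduce the product.
R2 ← R2 + (9/32)·R1: [0, -25/8, -13/2, -45/8]
R3 ← R3 + (7/32)·R1: [0, 25/8, 13/2, 45/8]
R4 ← R4 + (5/16)·R1: [0, -5/4, -9, -25/4]
R3 ← R3 + R2: [0, 0, 0, 0]
R4 ← R4 − (2/5)·R2: [0, 0, -32/5, -4]
Swap R3 ↔ R4
3 nonzero rows, so rank(TP) = 3.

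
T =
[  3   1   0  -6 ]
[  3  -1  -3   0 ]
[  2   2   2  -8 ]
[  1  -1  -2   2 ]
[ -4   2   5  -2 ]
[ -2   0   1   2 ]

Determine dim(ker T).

Row reduce to echelon form.
R2 ← R2 − R1: [0, -2, -3, 6]
R3 ← R3 − (2/3)·R1: [0, 4/3, 2, -4]
R4 ← R4 − (1/3)·R1: [0, -4/3, -2, 4]
R5 ← R5 + (4/3)·R1: [0, 10/3, 5, -10]
R6 ← R6 + (2/3)·R1: [0, 2/3, 1, -2]
R3 ← R3 + (2/3)·R2: [0, 0, 0, 0]
R4 ← R4 − (2/3)·R2: [0, 0, 0, 0]
R5 ← R5 + (5/3)·R2: [0, 0, 0, 0]
R6 ← R6 + (1/3)·R2: [0, 0, 0, 0]
2 nonzero rows, so rank(T) = 2.
T has 4 columns; by rank–nullity, nullity = 4 − 2 = 2.

2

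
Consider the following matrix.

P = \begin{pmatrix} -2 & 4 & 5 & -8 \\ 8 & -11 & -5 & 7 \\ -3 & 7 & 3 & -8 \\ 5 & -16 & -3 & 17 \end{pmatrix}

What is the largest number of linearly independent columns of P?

3

Row reduce to echelon form.
R2 ← R2 + (4)·R1: [0, 5, 15, -25]
R3 ← R3 − (3/2)·R1: [0, 1, -9/2, 4]
R4 ← R4 + (5/2)·R1: [0, -6, 19/2, -3]
R3 ← R3 − (1/5)·R2: [0, 0, -15/2, 9]
R4 ← R4 + (6/5)·R2: [0, 0, 55/2, -33]
R4 ← R4 + (11/3)·R3: [0, 0, 0, 0]
Echelon form has 3 nonzero rows, so rank(P) = 3.
The rank gives the maximum number of linearly independent columns: 3.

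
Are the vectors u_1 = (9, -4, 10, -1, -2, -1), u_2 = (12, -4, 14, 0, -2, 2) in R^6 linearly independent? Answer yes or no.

yes

Form the matrix with these vectors as rows and row reduce.
R2 ← R2 − (4/3)·R1: [0, 4/3, 2/3, 4/3, 2/3, 10/3]
2 nonzero rows, so the 2 vectors span a space of dimension 2.
Since 2 = 2, the vectors are linearly independent.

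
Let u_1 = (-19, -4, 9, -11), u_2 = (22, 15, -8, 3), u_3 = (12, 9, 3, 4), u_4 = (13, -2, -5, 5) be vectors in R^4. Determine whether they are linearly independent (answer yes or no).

yes

Form the matrix with these vectors as rows and row reduce.
R2 ← R2 + (22/19)·R1: [0, 197/19, 46/19, -185/19]
R3 ← R3 + (12/19)·R1: [0, 123/19, 165/19, -56/19]
R4 ← R4 + (13/19)·R1: [0, -90/19, 22/19, -48/19]
R3 ← R3 − (123/197)·R2: [0, 0, 1413/197, 617/197]
R4 ← R4 + (90/197)·R2: [0, 0, 446/197, -1374/197]
R4 ← R4 − (446/1413)·R3: [0, 0, 0, -11252/1413]
4 nonzero rows, so the 4 vectors span a space of dimension 4.
Since 4 = 4, the vectors are linearly independent.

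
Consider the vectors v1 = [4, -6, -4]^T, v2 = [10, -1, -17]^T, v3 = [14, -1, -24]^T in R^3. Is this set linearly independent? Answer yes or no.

Form the matrix with these vectors as rows and row reduce.
R2 ← R2 − (5/2)·R1: [0, 14, -7]
R3 ← R3 − (7/2)·R1: [0, 20, -10]
R3 ← R3 − (10/7)·R2: [0, 0, 0]
2 nonzero rows, so the 3 vectors span a space of dimension 2.
Since 2 < 3, the vectors are linearly dependent.

no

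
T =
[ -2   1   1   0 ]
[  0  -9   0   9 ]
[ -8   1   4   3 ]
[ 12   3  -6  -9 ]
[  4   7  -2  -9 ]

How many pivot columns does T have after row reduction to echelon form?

Row reduce to echelon form.
R3 ← R3 − (4)·R1: [0, -3, 0, 3]
R4 ← R4 + (6)·R1: [0, 9, 0, -9]
R5 ← R5 + (2)·R1: [0, 9, 0, -9]
R3 ← R3 − (1/3)·R2: [0, 0, 0, 0]
R4 ← R4 + R2: [0, 0, 0, 0]
R5 ← R5 + R2: [0, 0, 0, 0]
Echelon form has 2 nonzero rows, so rank(T) = 2.
Each nonzero row contributes one pivot column: 2 pivot columns.

2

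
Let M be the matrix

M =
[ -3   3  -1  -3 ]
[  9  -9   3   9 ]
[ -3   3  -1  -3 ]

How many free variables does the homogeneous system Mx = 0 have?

Row reduce to echelon form.
R2 ← R2 + (3)·R1: [0, 0, 0, 0]
R3 ← R3 − R1: [0, 0, 0, 0]
1 nonzero row, so rank(M) = 1.
M has 4 columns; by rank–nullity, nullity = 4 − 1 = 3.

3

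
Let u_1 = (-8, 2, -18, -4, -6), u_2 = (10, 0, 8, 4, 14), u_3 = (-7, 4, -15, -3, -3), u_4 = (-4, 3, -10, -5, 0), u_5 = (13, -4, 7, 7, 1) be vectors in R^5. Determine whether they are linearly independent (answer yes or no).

yes

Form the matrix with these vectors as rows and row reduce.
R2 ← R2 + (5/4)·R1: [0, 5/2, -29/2, -1, 13/2]
R3 ← R3 − (7/8)·R1: [0, 9/4, 3/4, 1/2, 9/4]
R4 ← R4 − (1/2)·R1: [0, 2, -1, -3, 3]
R5 ← R5 + (13/8)·R1: [0, -3/4, -89/4, 1/2, -35/4]
R3 ← R3 − (9/10)·R2: [0, 0, 69/5, 7/5, -18/5]
R4 ← R4 − (4/5)·R2: [0, 0, 53/5, -11/5, -11/5]
R5 ← R5 + (3/10)·R2: [0, 0, -133/5, 1/5, -34/5]
R4 ← R4 − (53/69)·R3: [0, 0, 0, -226/69, 13/23]
R5 ← R5 + (133/69)·R3: [0, 0, 0, 200/69, -316/23]
R5 ← R5 + (100/113)·R4: [0, 0, 0, 0, -1496/113]
5 nonzero rows, so the 5 vectors span a space of dimension 5.
Since 5 = 5, the vectors are linearly independent.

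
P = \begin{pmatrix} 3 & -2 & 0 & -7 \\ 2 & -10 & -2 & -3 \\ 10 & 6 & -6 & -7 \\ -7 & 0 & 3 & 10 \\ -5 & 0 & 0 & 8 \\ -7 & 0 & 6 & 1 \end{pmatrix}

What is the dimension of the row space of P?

Row reduce to echelon form.
R2 ← R2 − (2/3)·R1: [0, -26/3, -2, 5/3]
R3 ← R3 − (10/3)·R1: [0, 38/3, -6, 49/3]
R4 ← R4 + (7/3)·R1: [0, -14/3, 3, -19/3]
R5 ← R5 + (5/3)·R1: [0, -10/3, 0, -11/3]
R6 ← R6 + (7/3)·R1: [0, -14/3, 6, -46/3]
R3 ← R3 + (19/13)·R2: [0, 0, -116/13, 244/13]
R4 ← R4 − (7/13)·R2: [0, 0, 53/13, -94/13]
R5 ← R5 − (5/13)·R2: [0, 0, 10/13, -56/13]
R6 ← R6 − (7/13)·R2: [0, 0, 92/13, -211/13]
R4 ← R4 + (53/116)·R3: [0, 0, 0, 39/29]
R5 ← R5 + (5/58)·R3: [0, 0, 0, -78/29]
R6 ← R6 + (23/29)·R3: [0, 0, 0, -39/29]
R5 ← R5 + (2)·R4: [0, 0, 0, 0]
R6 ← R6 + R4: [0, 0, 0, 0]
Echelon form has 4 nonzero rows, so rank(P) = 4.
The row space has dimension equal to the rank: 4.

4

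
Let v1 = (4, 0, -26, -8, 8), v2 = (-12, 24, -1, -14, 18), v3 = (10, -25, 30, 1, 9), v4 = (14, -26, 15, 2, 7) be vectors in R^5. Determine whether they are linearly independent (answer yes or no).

yes

Form the matrix with these vectors as rows and row reduce.
R2 ← R2 + (3)·R1: [0, 24, -79, -38, 42]
R3 ← R3 − (5/2)·R1: [0, -25, 95, 21, -11]
R4 ← R4 − (7/2)·R1: [0, -26, 106, 30, -21]
R3 ← R3 + (25/24)·R2: [0, 0, 305/24, -223/12, 131/4]
R4 ← R4 + (13/12)·R2: [0, 0, 245/12, -67/6, 49/2]
R4 ← R4 − (98/61)·R3: [0, 0, 0, 1140/61, -1715/61]
4 nonzero rows, so the 4 vectors span a space of dimension 4.
Since 4 = 4, the vectors are linearly independent.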